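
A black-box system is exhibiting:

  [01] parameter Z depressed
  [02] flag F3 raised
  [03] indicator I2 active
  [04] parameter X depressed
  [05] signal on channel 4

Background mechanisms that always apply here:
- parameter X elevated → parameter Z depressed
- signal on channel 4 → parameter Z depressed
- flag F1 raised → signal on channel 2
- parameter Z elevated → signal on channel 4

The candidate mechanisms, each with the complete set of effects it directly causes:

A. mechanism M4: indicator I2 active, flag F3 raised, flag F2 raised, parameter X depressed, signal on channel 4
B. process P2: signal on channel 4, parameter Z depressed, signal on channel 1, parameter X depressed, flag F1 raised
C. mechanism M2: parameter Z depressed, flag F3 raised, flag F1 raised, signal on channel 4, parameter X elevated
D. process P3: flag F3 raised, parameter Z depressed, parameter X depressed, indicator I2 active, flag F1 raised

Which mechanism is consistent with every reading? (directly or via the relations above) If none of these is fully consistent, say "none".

A

Testing each hypothesis:
(A) mechanism M4 — parameter Z depressed yes (by signal on channel 4 → parameter Z depressed); flag F3 raised yes; indicator I2 active yes; parameter X depressed yes; signal on channel 4 yes
(B) process P2 — parameter Z depressed yes; flag F3 raised NO; indicator I2 active NO; parameter X depressed yes; signal on channel 4 yes
(C) mechanism M2 — parameter Z depressed yes; flag F3 raised yes; indicator I2 active NO; parameter X depressed NO; signal on channel 4 yes
(D) process P3 — does not account for signal on channel 4
(A) alone accounts for all the evidence.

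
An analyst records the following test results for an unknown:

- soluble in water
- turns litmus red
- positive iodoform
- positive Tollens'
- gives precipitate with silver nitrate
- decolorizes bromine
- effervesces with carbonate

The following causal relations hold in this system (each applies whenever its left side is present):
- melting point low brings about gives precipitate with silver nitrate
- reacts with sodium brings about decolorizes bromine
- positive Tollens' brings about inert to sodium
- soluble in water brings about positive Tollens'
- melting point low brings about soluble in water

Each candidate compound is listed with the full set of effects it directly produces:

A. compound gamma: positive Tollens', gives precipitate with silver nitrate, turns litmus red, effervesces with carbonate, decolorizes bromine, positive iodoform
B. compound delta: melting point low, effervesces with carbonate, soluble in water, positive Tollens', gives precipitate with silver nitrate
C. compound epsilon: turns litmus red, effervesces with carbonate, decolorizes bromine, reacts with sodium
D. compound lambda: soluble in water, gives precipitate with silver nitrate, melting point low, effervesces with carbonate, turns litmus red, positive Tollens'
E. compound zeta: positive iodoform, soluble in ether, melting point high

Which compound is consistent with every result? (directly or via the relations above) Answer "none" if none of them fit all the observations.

none

For each candidate, compare predicted effects to what was observed:
(A) compound gamma — does not account for soluble in water
(B) compound delta — does not account for turns litmus red, positive iodoform, decolorizes bromine
(C) compound epsilon — soluble in water NO; turns litmus red yes; positive iodoform NO; positive Tollens' NO; gives precipitate with silver nitrate NO; decolorizes bromine yes; effervesces with carbonate yes
(D) compound lambda — does not account for positive iodoform, decolorizes bromine
(E) compound zeta — soluble in water NO; turns litmus red NO; positive iodoform yes; positive Tollens' NO; gives precipitate with silver nitrate NO; decolorizes bromine NO; effervesces with carbonate NO
Every candidate fails on at least one observation.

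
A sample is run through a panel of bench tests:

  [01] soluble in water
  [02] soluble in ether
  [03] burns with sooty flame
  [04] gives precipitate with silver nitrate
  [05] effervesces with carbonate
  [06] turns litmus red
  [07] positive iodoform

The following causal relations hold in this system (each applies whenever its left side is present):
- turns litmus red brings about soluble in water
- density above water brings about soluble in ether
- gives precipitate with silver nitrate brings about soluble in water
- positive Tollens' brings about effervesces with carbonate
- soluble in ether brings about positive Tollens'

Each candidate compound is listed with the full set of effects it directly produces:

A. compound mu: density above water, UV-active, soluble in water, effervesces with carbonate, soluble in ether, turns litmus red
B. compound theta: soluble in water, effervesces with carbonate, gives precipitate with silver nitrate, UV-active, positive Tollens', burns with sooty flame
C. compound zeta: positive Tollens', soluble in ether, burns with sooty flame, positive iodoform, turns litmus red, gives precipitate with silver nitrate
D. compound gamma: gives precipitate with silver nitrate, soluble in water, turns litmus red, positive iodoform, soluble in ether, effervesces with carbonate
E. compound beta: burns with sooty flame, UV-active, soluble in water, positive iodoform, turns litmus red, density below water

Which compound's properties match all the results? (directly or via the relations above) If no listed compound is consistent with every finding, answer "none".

C

Checking each candidate against the observations:
(A) compound mu — does not account for burns with sooty flame, gives precipitate with silver nitrate, positive iodoform
(B) compound theta — soluble in water ✓; soluble in ether ✗; burns with sooty flame ✓; gives precipitate with silver nitrate ✓; effervesces with carbonate ✓; turns litmus red ✗; positive iodoform ✗
(C) compound zeta — soluble in water ✓ (via gives precipitate with silver nitrate → soluble in water); soluble in ether ✓; burns with sooty flame ✓; gives precipitate with silver nitrate ✓; effervesces with carbonate ✓ (via positive Tollens' → effervesces with carbonate); turns litmus red ✓; positive iodoform ✓
(D) compound gamma — soluble in water ✓; soluble in ether ✓; burns with sooty flame ✗; gives precipitate with silver nitrate ✓; effervesces with carbonate ✓; turns litmus red ✓; positive iodoform ✓
(E) compound beta — soluble in water ✓; soluble in ether ✗; burns with sooty flame ✓; gives precipitate with silver nitrate ✗; effervesces with carbonate ✗; turns litmus red ✓; positive iodoform ✓
(C) alone accounts for all the evidence.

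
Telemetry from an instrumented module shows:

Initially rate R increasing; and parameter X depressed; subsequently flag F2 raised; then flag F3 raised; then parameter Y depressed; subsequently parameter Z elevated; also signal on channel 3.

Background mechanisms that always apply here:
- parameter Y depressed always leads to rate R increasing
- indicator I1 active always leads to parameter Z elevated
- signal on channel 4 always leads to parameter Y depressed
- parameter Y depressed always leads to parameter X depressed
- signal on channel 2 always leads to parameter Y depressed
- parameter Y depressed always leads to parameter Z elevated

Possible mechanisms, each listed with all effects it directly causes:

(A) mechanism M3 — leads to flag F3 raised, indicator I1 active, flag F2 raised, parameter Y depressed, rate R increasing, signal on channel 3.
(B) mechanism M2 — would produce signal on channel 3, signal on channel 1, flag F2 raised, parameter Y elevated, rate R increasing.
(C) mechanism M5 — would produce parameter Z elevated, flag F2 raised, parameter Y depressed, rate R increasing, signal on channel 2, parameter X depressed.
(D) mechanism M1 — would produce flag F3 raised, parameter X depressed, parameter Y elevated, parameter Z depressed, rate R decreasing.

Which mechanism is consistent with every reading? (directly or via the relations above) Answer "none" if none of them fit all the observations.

A

Testing each hypothesis:
(A) mechanism M3 — accounts for every observation (parameter X depressed through parameter Y depressed → parameter X depressed)
(B) mechanism M2 — fails on parameter X depressed, flag F3 raised, parameter Y depressed, parameter Z elevated (predicts parameter Y elevated, not parameter Y depressed)
(C) mechanism M5 — rate R increasing ✓; parameter X depressed ✓; flag F2 raised ✓; flag F3 raised ✗; parameter Y depressed ✓; parameter Z elevated ✓; signal on channel 3 ✗
(D) mechanism M1 — fails on rate R increasing, flag F2 raised, parameter Y depressed, parameter Z elevated, signal on channel 3 (predicts rate R decreasing, not rate R increasing; predicts parameter Y elevated, not parameter Y depressed; predicts parameter Z depressed, not parameter Z elevated)
(A) alone accounts for all the evidence.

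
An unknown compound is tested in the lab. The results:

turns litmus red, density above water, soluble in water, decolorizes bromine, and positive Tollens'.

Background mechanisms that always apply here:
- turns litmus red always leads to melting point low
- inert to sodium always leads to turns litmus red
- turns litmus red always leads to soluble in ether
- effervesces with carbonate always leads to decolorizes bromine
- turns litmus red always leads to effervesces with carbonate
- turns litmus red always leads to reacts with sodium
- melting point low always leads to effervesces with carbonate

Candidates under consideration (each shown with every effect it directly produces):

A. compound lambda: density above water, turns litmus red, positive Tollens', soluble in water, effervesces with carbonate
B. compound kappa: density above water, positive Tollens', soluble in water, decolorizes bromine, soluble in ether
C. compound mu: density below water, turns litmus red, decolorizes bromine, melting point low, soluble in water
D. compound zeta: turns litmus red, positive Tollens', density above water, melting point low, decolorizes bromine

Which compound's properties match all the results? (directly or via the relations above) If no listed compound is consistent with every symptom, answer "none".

A

Checking each candidate against the observations:
(A) compound lambda — accounts for every observation (decolorizes bromine by effervesces with carbonate → decolorizes bromine)
(B) compound kappa — turns litmus red -; density above water +; soluble in water +; decolorizes bromine +; positive Tollens' +
(C) compound mu — turns litmus red +; density above water -; soluble in water +; decolorizes bromine +; positive Tollens' -
(D) compound zeta — does not account for soluble in water
(A) alone accounts for all the evidence.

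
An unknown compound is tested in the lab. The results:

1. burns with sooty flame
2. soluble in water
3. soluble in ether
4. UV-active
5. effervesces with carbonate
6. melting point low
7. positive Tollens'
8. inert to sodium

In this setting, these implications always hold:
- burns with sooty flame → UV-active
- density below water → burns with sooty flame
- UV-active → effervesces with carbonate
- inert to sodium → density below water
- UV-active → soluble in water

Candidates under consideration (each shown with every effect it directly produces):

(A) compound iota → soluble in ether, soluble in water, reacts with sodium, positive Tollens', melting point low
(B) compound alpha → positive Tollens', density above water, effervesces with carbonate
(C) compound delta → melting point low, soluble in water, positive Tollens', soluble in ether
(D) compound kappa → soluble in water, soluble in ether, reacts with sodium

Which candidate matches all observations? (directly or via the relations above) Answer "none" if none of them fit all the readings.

none

Testing each hypothesis:
(A) compound iota — burns with sooty flame miss; soluble in water match; soluble in ether match; UV-active miss; effervesces with carbonate miss; melting point low match; positive Tollens' match; inert to sodium miss
(B) compound alpha — does not account for burns with sooty flame, soluble in water, soluble in ether, UV-active, melting point low, inert to sodium
(C) compound delta — burns with sooty flame miss; soluble in water match; soluble in ether match; UV-active miss; effervesces with carbonate miss; melting point low match; positive Tollens' match; inert to sodium miss
(D) compound kappa — burns with sooty flame miss; soluble in water match; soluble in ether match; UV-active miss; effervesces with carbonate miss; melting point low miss; positive Tollens' miss; inert to sodium miss
None of the listed candidates fits everything.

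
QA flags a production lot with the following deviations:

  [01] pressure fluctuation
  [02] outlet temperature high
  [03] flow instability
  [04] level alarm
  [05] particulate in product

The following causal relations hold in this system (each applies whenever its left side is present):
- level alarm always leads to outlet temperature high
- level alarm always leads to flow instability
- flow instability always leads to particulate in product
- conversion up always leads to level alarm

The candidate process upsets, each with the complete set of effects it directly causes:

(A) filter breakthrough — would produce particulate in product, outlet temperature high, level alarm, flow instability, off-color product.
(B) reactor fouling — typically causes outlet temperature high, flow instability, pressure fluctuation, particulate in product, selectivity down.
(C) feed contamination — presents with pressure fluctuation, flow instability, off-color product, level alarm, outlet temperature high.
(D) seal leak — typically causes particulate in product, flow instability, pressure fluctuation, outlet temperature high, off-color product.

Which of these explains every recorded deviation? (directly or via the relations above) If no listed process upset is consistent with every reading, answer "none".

Checking each candidate against the observations:
(A) filter breakthrough — pressure fluctuation ✗; outlet temperature high ✓; flow instability ✓; level alarm ✓; particulate in product ✓
(B) reactor fouling — pressure fluctuation ✓; outlet temperature high ✓; flow instability ✓; level alarm ✗; particulate in product ✓
(C) feed contamination — accounts for every observation (particulate in product through flow instability → particulate in product)
(D) seal leak — does not account for level alarm
(C) alone accounts for all the evidence.

C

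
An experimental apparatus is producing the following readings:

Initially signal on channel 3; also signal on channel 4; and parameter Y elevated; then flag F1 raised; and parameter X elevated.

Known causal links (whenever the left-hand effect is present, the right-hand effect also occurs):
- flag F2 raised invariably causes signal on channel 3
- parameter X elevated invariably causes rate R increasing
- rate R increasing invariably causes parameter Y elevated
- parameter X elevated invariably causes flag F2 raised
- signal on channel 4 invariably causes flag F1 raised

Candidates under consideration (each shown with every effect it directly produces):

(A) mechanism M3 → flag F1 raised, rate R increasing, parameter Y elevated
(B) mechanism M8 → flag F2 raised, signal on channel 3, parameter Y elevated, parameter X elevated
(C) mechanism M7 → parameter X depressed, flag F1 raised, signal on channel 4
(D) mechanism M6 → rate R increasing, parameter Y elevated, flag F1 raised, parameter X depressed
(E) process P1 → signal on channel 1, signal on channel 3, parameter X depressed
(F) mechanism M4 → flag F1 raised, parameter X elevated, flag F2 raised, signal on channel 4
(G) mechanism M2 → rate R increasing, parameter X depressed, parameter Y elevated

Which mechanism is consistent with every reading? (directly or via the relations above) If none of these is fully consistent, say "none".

F

Testing each hypothesis:
(A) mechanism M3 — does not account for signal on channel 3, signal on channel 4, parameter X elevated
(B) mechanism M8 — signal on channel 3 ✓; signal on channel 4 ✗; parameter Y elevated ✓; flag F1 raised ✗; parameter X elevated ✓
(C) mechanism M7 — signal on channel 3 ✗; signal on channel 4 ✓; parameter Y elevated ✗; flag F1 raised ✓; parameter X elevated ✗
(D) mechanism M6 — signal on channel 3 ✗; signal on channel 4 ✗; parameter Y elevated ✓; flag F1 raised ✓; parameter X elevated ✗
(E) process P1 — fails on signal on channel 4, parameter Y elevated, flag F1 raised, parameter X elevated (predicts parameter X depressed, not parameter X elevated)
(F) mechanism M4 — accounts for every observation (signal on channel 3 by flag F2 raised → signal on channel 3)
(G) mechanism M2 — signal on channel 3 ✗; signal on channel 4 ✗; parameter Y elevated ✓; flag F1 raised ✗; parameter X elevated ✗
Only (F) is consistent with every observation.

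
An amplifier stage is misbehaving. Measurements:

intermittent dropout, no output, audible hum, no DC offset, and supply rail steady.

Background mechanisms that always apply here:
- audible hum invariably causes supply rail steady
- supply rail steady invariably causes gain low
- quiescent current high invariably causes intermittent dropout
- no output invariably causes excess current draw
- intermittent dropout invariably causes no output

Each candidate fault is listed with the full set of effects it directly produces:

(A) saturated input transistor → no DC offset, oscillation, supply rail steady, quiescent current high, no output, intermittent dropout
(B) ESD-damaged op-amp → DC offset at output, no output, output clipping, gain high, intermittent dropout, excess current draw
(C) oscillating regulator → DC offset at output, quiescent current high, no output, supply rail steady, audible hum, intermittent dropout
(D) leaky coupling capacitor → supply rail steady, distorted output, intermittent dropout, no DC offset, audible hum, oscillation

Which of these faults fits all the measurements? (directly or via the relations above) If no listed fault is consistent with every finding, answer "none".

D

For each candidate, compare predicted effects to what was observed:
(A) saturated input transistor — does not account for audible hum
(B) ESD-damaged op-amp — intermittent dropout +; no output +; audible hum -; no DC offset -; supply rail steady -
(C) oscillating regulator — intermittent dropout +; no output +; audible hum +; no DC offset -; supply rail steady +
(D) leaky coupling capacitor — intermittent dropout +; no output + (through intermittent dropout → no output); audible hum +; no DC offset +; supply rail steady +
(D) alone accounts for all the evidence.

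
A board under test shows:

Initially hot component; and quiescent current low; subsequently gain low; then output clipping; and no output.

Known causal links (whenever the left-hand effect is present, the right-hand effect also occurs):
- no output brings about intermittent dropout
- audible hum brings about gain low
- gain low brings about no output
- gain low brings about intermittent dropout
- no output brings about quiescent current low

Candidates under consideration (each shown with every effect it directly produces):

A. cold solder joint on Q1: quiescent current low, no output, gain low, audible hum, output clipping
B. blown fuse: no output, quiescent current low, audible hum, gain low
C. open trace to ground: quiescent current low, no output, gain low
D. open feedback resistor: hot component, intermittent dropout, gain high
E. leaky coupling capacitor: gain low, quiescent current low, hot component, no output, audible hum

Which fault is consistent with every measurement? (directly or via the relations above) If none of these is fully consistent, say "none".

Checking each candidate against the observations:
(A) cold solder joint on Q1 — does not account for hot component
(B) blown fuse — hot component NO; quiescent current low yes; gain low yes; output clipping NO; no output yes
(C) open trace to ground — does not account for hot component, output clipping
(D) open feedback resistor — hot component yes; quiescent current low NO; gain low NO; output clipping NO; no output NO
(E) leaky coupling capacitor — does not account for output clipping
Every candidate fails on at least one observation.

none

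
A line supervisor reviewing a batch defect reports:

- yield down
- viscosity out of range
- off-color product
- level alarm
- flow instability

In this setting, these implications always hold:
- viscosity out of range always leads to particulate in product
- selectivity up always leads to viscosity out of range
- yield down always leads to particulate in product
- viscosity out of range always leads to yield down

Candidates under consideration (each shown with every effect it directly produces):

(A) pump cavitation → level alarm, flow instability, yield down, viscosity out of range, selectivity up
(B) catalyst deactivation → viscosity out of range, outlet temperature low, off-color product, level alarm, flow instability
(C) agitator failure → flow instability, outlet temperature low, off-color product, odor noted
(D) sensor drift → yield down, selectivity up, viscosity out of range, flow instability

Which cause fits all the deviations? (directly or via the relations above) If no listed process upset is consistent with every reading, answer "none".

B

Per-candidate check:
(A) pump cavitation — yield down yes; viscosity out of range yes; off-color product NO; level alarm yes; flow instability yes
(B) catalyst deactivation — yield down yes (through viscosity out of range → yield down); viscosity out of range yes; off-color product yes; level alarm yes; flow instability yes
(C) agitator failure — does not account for yield down, viscosity out of range, level alarm
(D) sensor drift — does not account for off-color product, level alarm
(B) is the only candidate with no mismatches.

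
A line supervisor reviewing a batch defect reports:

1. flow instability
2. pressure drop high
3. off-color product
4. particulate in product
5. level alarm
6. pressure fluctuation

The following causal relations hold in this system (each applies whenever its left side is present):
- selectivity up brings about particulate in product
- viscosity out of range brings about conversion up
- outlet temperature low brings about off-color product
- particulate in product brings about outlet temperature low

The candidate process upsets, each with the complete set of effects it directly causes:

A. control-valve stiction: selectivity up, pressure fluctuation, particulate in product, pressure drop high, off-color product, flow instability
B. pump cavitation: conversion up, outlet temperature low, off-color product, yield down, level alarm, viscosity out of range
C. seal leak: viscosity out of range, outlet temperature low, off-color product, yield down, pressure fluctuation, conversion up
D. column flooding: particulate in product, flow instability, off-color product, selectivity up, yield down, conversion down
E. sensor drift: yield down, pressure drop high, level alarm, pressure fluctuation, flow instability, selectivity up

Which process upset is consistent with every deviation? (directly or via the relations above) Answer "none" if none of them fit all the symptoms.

E

Checking each candidate against the observations:
(A) control-valve stiction — flow instability yes; pressure drop high yes; off-color product yes; particulate in product yes; level alarm NO; pressure fluctuation yes
(B) pump cavitation — does not account for flow instability, pressure drop high, particulate in product, pressure fluctuation
(C) seal leak — does not account for flow instability, pressure drop high, particulate in product, level alarm
(D) column flooding — flow instability yes; pressure drop high NO; off-color product yes; particulate in product yes; level alarm NO; pressure fluctuation NO
(E) sensor drift — flow instability yes; pressure drop high yes; off-color product yes (by selectivity up → particulate in product → outlet temperature low → off-color product); particulate in product yes (by selectivity up → particulate in product); level alarm yes; pressure fluctuation yes
Only (E) is consistent with every observation.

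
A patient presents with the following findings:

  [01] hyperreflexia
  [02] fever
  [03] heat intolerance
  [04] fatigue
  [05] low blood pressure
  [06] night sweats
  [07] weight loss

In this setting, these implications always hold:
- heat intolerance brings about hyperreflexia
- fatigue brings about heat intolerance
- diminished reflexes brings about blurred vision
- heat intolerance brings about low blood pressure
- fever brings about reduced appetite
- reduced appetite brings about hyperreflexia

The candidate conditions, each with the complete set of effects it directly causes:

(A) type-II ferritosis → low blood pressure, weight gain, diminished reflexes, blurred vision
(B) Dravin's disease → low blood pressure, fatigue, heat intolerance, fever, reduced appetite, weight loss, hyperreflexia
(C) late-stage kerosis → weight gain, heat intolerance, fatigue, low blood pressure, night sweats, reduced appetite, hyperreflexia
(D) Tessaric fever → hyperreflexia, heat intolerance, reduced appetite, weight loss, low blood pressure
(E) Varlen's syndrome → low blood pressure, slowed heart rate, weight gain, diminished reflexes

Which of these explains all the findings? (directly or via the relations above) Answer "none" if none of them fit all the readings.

none

For each candidate, compare predicted effects to what was observed:
(A) type-II ferritosis — fails on hyperreflexia, fever, heat intolerance, fatigue, night sweats, weight loss (predicts diminished reflexes, not hyperreflexia; predicts weight gain, not weight loss)
(B) Dravin's disease — does not account for night sweats
(C) late-stage kerosis — hyperreflexia ✓; fever ✗; heat intolerance ✓; fatigue ✓; low blood pressure ✓; night sweats ✓; weight loss ✗
(D) Tessaric fever — hyperreflexia ✓; fever ✗; heat intolerance ✓; fatigue ✗; low blood pressure ✓; night sweats ✗; weight loss ✓
(E) Varlen's syndrome — fails on hyperreflexia, fever, heat intolerance, fatigue, night sweats, weight loss (predicts diminished reflexes, not hyperreflexia; predicts weight gain, not weight loss)
None of the listed candidates fits everything.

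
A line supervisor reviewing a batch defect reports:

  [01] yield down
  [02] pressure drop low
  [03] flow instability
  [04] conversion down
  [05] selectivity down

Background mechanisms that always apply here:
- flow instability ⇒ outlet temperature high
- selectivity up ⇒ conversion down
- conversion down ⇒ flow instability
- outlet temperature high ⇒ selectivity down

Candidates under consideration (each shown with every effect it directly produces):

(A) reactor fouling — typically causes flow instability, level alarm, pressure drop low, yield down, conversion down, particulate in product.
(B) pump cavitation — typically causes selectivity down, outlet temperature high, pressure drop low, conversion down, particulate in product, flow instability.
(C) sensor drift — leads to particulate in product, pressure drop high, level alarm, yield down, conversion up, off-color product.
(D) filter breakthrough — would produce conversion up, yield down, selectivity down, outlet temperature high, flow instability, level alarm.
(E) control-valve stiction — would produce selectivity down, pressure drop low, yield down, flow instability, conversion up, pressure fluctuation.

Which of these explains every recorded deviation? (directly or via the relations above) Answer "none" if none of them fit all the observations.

Checking each candidate against the observations:
(A) reactor fouling — yield down yes; pressure drop low yes; flow instability yes; conversion down yes; selectivity down yes (by flow instability → outlet temperature high → selectivity down)
(B) pump cavitation — does not account for yield down
(C) sensor drift — fails on pressure drop low, flow instability, conversion down, selectivity down (predicts pressure drop high, not pressure drop low; predicts conversion up, not conversion down)
(D) filter breakthrough — fails on pressure drop low, conversion down (predicts conversion up, not conversion down)
(E) control-valve stiction — yield down yes; pressure drop low yes; flow instability yes; conversion down NO; selectivity down yes
(A) alone accounts for all the evidence.

A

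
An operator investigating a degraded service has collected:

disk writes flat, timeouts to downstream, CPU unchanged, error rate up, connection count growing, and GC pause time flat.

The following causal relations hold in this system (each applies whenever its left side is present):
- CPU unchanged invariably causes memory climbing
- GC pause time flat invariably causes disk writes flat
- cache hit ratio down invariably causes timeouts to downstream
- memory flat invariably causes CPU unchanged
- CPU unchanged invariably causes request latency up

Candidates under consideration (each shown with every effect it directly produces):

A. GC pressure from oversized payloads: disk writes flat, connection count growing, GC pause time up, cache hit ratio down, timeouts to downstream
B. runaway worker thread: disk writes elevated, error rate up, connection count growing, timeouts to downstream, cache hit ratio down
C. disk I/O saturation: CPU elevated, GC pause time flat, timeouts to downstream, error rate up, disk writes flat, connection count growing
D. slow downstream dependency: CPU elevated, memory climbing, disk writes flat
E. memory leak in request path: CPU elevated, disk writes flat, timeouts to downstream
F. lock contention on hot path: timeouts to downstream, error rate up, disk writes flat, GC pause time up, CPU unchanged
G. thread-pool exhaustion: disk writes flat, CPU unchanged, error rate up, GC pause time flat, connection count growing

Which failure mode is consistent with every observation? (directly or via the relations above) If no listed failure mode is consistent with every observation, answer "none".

Checking each candidate against the observations:
(A) GC pressure from oversized payloads — disk writes flat +; timeouts to downstream +; CPU unchanged -; error rate up -; connection count growing +; GC pause time flat -
(B) runaway worker thread — fails on disk writes flat, CPU unchanged, GC pause time flat (predicts disk writes elevated, not disk writes flat)
(C) disk I/O saturation — fails on CPU unchanged (predicts CPU elevated, not CPU unchanged)
(D) slow downstream dependency — fails on timeouts to downstream, CPU unchanged, error rate up, connection count growing, GC pause time flat (predicts CPU elevated, not CPU unchanged)
(E) memory leak in request path — disk writes flat +; timeouts to downstream +; CPU unchanged -; error rate up -; connection count growing -; GC pause time flat -
(F) lock contention on hot path — disk writes flat +; timeouts to downstream +; CPU unchanged +; error rate up +; connection count growing -; GC pause time flat -
(G) thread-pool exhaustion — does not account for timeouts to downstream
None of the listed candidates fits everything.

none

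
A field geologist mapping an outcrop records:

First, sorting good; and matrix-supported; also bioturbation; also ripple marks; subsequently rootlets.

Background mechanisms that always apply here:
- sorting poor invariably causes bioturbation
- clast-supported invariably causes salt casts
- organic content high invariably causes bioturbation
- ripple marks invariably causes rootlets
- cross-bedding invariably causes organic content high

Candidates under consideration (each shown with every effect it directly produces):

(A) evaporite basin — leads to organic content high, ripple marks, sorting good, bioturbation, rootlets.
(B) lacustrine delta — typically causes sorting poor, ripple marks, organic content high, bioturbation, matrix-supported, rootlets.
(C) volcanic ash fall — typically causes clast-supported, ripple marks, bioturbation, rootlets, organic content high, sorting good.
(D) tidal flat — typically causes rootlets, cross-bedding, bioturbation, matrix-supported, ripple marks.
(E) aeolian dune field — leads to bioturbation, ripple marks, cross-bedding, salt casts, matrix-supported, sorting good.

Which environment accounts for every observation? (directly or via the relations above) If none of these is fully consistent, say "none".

E

For each candidate, compare predicted effects to what was observed:
(A) evaporite basin — sorting good yes; matrix-supported NO; bioturbation yes; ripple marks yes; rootlets yes
(B) lacustrine delta — fails on sorting good (predicts sorting poor, not sorting good)
(C) volcanic ash fall — sorting good yes; matrix-supported NO; bioturbation yes; ripple marks yes; rootlets yes
(D) tidal flat — does not account for sorting good
(E) aeolian dune field — accounts for every observation (rootlets by ripple marks → rootlets)
Only (E) is consistent with every observation.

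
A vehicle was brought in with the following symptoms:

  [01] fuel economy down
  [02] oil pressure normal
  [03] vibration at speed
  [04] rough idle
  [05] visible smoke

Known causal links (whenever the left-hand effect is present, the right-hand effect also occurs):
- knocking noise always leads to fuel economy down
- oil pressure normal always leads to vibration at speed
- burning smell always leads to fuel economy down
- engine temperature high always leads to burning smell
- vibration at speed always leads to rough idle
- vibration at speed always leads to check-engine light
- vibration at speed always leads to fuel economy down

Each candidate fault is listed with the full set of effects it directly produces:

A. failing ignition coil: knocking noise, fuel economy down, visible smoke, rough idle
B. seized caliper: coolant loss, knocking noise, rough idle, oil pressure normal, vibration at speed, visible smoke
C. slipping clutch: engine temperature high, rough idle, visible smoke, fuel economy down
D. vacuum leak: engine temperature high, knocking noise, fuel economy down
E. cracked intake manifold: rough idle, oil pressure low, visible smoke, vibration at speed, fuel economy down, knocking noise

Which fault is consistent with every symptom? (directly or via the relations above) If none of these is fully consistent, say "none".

B

Checking each candidate against the observations:
(A) failing ignition coil — fuel economy down +; oil pressure normal -; vibration at speed -; rough idle +; visible smoke +
(B) seized caliper — fuel economy down + (by vibration at speed → fuel economy down); oil pressure normal +; vibration at speed +; rough idle +; visible smoke +
(C) slipping clutch — fuel economy down +; oil pressure normal -; vibration at speed -; rough idle +; visible smoke +
(D) vacuum leak — does not account for oil pressure normal, vibration at speed, rough idle, visible smoke
(E) cracked intake manifold — fails on oil pressure normal (predicts oil pressure low, not oil pressure normal)
(B) alone accounts for all the evidence.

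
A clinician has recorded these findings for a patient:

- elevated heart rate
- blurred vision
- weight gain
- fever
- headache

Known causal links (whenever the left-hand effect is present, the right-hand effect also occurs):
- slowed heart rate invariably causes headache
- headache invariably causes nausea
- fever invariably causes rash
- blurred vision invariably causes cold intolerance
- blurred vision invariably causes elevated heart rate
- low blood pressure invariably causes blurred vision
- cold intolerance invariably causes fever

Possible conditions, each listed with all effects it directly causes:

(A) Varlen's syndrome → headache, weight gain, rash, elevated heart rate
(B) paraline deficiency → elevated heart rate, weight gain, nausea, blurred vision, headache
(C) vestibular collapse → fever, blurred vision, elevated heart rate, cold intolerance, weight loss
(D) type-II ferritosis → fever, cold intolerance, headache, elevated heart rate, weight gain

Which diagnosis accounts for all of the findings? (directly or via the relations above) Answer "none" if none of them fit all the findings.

B

Checking each candidate against the observations:
(A) Varlen's syndrome — does not account for blurred vision, fever
(B) paraline deficiency — accounts for every observation (fever by blurred vision → cold intolerance → fever)
(C) vestibular collapse — fails on weight gain, headache (predicts weight loss, not weight gain)
(D) type-II ferritosis — elevated heart rate ✓; blurred vision ✗; weight gain ✓; fever ✓; headache ✓
(B) alone accounts for all the evidence.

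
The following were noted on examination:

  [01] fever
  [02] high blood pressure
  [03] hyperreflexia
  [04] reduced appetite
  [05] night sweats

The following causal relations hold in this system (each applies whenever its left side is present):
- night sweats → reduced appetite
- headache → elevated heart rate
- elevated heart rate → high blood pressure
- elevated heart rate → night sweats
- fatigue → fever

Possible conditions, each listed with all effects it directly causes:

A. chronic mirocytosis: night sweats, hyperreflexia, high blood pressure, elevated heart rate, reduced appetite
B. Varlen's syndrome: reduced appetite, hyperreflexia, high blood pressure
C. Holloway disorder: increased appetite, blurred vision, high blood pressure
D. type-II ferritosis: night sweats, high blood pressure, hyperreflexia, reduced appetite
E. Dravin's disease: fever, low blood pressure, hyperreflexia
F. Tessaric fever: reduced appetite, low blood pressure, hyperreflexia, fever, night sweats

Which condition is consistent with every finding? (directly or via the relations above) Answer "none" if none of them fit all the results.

none

Checking each candidate against the observations:
(A) chronic mirocytosis — does not account for fever
(B) Varlen's syndrome — does not account for fever, night sweats
(C) Holloway disorder — fever NO; high blood pressure yes; hyperreflexia NO; reduced appetite NO; night sweats NO
(D) type-II ferritosis — does not account for fever
(E) Dravin's disease — fever yes; high blood pressure NO; hyperreflexia yes; reduced appetite NO; night sweats NO
(F) Tessaric fever — fails on high blood pressure (predicts low blood pressure, not high blood pressure)
Every candidate fails on at least one observation.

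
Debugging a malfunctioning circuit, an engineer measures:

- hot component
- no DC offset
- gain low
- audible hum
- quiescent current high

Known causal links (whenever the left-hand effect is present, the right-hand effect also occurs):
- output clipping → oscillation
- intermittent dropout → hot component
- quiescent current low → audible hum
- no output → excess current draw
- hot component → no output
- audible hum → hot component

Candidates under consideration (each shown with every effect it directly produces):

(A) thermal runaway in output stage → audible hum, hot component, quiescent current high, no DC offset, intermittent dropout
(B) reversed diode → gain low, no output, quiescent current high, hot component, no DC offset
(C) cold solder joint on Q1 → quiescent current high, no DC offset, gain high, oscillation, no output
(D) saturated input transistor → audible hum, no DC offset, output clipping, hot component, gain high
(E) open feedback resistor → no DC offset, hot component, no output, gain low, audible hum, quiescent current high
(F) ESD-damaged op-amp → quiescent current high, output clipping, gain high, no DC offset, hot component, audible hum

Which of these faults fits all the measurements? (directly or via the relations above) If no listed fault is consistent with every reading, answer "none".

E

Checking each candidate against the observations:
(A) thermal runaway in output stage — hot component match; no DC offset match; gain low miss; audible hum match; quiescent current high match
(B) reversed diode — hot component match; no DC offset match; gain low match; audible hum miss; quiescent current high match
(C) cold solder joint on Q1 — hot component miss; no DC offset match; gain low miss; audible hum miss; quiescent current high match
(D) saturated input transistor — fails on gain low, quiescent current high (predicts gain high, not gain low)
(E) open feedback resistor — hot component match; no DC offset match; gain low match; audible hum match; quiescent current high match
(F) ESD-damaged op-amp — fails on gain low (predicts gain high, not gain low)
(E) is the only candidate with no mismatches.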